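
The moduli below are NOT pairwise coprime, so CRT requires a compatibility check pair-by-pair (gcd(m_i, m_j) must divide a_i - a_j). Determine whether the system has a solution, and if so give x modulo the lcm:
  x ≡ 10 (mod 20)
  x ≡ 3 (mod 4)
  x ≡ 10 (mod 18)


Moduli 20, 4, 18 are not pairwise coprime, so CRT works modulo lcm(m_i) when all pairwise compatibility conditions hold.
Pairwise compatibility: gcd(m_i, m_j) must divide a_i - a_j for every pair.
Merge one congruence at a time:
  Start: x ≡ 10 (mod 20).
  Combine with x ≡ 3 (mod 4): gcd(20, 4) = 4, and 3 - 10 = -7 is NOT divisible by 4.
    ⇒ system is inconsistent (no integer solution).

No solution (the system is inconsistent).


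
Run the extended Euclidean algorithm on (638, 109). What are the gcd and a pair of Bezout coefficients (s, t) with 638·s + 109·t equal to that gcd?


Euclidean algorithm on (638, 109) — divide until remainder is 0:
  638 = 5 · 109 + 93
  109 = 1 · 93 + 16
  93 = 5 · 16 + 13
  16 = 1 · 13 + 3
  13 = 4 · 3 + 1
  3 = 3 · 1 + 0
gcd(638, 109) = 1.
Track Bezout coefficients alongside the remainders: start with r₀ = 638 = a·1 + b·0 (s = 1, t = 0) and r₁ = 109 = a·0 + b·1 (s = 0, t = 1); each new remainder r_{k+1} = r_{k-1} − q_k·r_k inherits s_{k+1} = s_{k-1} − q_k·s_k, t_{k+1} = t_{k-1} − q_k·t_k, so r_k = a·s_k + b·t_k at every step:
  q = 5: r = 93, s = 1 − 5·0 = 1, t = 0 − 5·1 = -5  (check: 638·1 + 109·(-5) = 93)
  q = 1: r = 16, s = 0 − 1·1 = -1, t = 1 − 1·(-5) = 6  (check: 638·(-1) + 109·6 = 16)
  q = 5: r = 13, s = 1 − 5·(-1) = 6, t = -5 − 5·6 = -35  (check: 638·6 + 109·(-35) = 13)
  q = 1: r = 3, s = -1 − 1·6 = -7, t = 6 − 1·(-35) = 41  (check: 638·(-7) + 109·41 = 3)
  q = 4: r = 1, s = 6 − 4·(-7) = 34, t = -35 − 4·41 = -199  (check: 638·34 + 109·(-199) = 1)
The row with r = 1 (the gcd) gives the Bezout coefficients s = 34, t = -199.
Result: 638 · (34) + 109 · (-199) = 1.

gcd(638, 109) = 1; s = 34, t = -199 (check: 638·34 + 109·(-199) = 1).


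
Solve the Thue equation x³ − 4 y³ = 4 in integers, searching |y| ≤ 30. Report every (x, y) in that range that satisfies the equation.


The equation is x³ - 4y³ = 4. For fixed y, x³ = 4·y³ + 4, so a solution requires the RHS to be a perfect cube.
Strategy: iterate y from -30 to 30, compute RHS = 4·y³ + 4, and check whether it is a (positive or negative) perfect cube.
Check small values of y:
  y = 0: RHS = 4 is not a perfect cube.
  y = 1: RHS = 8 = (2)³ ⇒ x = 2 works.
  y = -1: RHS = 0 = (0)³ ⇒ x = 0 works.
  y = 2: RHS = 36 is not a perfect cube.
  y = -2: RHS = -28 is not a perfect cube.
  y = 3: RHS = 112 is not a perfect cube.
  y = -3: RHS = -104 is not a perfect cube.
Continuing the search up to |y| = 30 finds no further solutions beyond those listed.
Collected solutions: (0, -1), (2, 1).

Solutions (with |y| ≤ 30): (0, -1), (2, 1).


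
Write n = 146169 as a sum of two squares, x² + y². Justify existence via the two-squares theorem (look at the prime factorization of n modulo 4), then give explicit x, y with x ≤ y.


Step 1: Factor n = 146169 = 3^2 · 109 · 149.
Step 2: Check the mod-4 condition on each prime factor: 3 ≡ 3 (mod 4), exponent 2 (must be even); 109 ≡ 1 (mod 4), exponent 1; 149 ≡ 1 (mod 4), exponent 1.
All primes ≡ 3 (mod 4) appear to even exponent (or don't appear), so by the two-squares theorem n IS expressible as a sum of two squares.
Step 3: Build a representation. Group n = k² · m with k = 3 and m = 109 · 149 = 16241 (a product of primes ≡ 1 (mod 4)); a representation of m scales to one of n via (k·x)² + (k·y)² = k²(x² + y²). Each prime p ≡ 1 (mod 4) is itself a sum of two squares; find a² by testing p − a² for a perfect square:
  109: 109 − 1² = 108, 109 − 2² = 105, 109 − 3² = 100 = 10² ⇒ 109 = 3² + 10².
  149: 149 − 1² = 148, 149 − 2² = 145, 149 − 3² = 140, 149 − 4² = 133, 149 − 5² = 124, 149 − 6² = 113, 149 − 7² = 100 = 10² ⇒ 149 = 7² + 10².
  Combine using the Brahmagupta–Fibonacci identity (a² + b²)(c² + d²) = (ac − bd)² + (ad + bc)² = (ac + bd)² + (ad − bc)²:
  109 · 149 = 16241: from (3² + 10²)(7² + 10²), take (3·7 − 10·10, 3·10 + 10·7) = (21 − 100, 30 + 70) = (-79, 100); dropping signs (only squares matter) gives (79, 100); check 79² + 100² = 6241 + 10000 = 16241 ✓.
  Scale by k = 3: (3·79, 3·100) = (237, 300).
Step 4: Order so x ≤ y and verify: 237² + 300² = 56169 + 90000 = 146169 = n. ✓

n = 146169 = 237² + 300² (one valid representation with x ≤ y).


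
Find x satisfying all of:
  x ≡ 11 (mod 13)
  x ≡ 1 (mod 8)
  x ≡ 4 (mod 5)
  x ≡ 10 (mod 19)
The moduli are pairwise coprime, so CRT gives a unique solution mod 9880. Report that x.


Product of moduli M = 13 · 8 · 5 · 19 = 9880.
Merge one congruence at a time:
  Start: x ≡ 11 (mod 13).
  Combine with x ≡ 1 (mod 8); new modulus lcm = 104.
    Write x = 11 + 13·t and substitute into x ≡ 1 (mod 8): 13·t ≡ 1 − 11 = -10 (mod 8).
    Reduce coefficients mod 8: 5·t ≡ 6 (mod 8).
    The inverse of 5 mod 8 is 5 (since 5·5 = 25 = 3·8 + 1), so t ≡ 5·6 = 30 ≡ 6 (mod 8).
    Then x = 11 + 13·6 = 89, valid modulo lcm(13, 8) = 104: x ≡ 89 (mod 104).
  Combine with x ≡ 4 (mod 5); new modulus lcm = 520.
    Write x = 89 + 104·t and substitute into x ≡ 4 (mod 5): 104·t ≡ 4 − 89 = -85 (mod 5).
    Reduce coefficients mod 5: 4·t ≡ 0 (mod 5).
    The inverse of 4 mod 5 is 4 (since 4·4 = 16 = 3·5 + 1), so t ≡ 4·0 = 0 ≡ 0 (mod 5).
    Then x = 89 + 104·0 = 89, valid modulo lcm(104, 5) = 520: x ≡ 89 (mod 520).
  Combine with x ≡ 10 (mod 19); new modulus lcm = 9880.
    Write x = 89 + 520·t and substitute into x ≡ 10 (mod 19): 520·t ≡ 10 − 89 = -79 (mod 19).
    Reduce coefficients mod 19: 7·t ≡ 16 (mod 19).
    The inverse of 7 mod 19 is 11 (since 7·11 = 77 = 4·19 + 1), so t ≡ 11·16 = 176 ≡ 5 (mod 19).
    Then x = 89 + 520·5 = 2689, valid modulo lcm(520, 19) = 9880: x ≡ 2689 (mod 9880).
Verify against each original: 2689 mod 13 = 11, 2689 mod 8 = 1, 2689 mod 5 = 4, 2689 mod 19 = 10.

x ≡ 2689 (mod 9880).


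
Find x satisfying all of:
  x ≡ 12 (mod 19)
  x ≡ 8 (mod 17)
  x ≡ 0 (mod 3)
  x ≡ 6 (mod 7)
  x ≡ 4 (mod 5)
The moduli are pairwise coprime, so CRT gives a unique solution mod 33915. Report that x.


Product of moduli M = 19 · 17 · 3 · 7 · 5 = 33915.
Merge one congruence at a time:
  Start: x ≡ 12 (mod 19).
  Combine with x ≡ 8 (mod 17); new modulus lcm = 323.
    Write x = 12 + 19·t and substitute into x ≡ 8 (mod 17): 19·t ≡ 8 − 12 = -4 (mod 17).
    Reduce coefficients mod 17: 2·t ≡ 13 (mod 17).
    The inverse of 2 mod 17 is 9 (since 2·9 = 18 = 1·17 + 1), so t ≡ 9·13 = 117 ≡ 15 (mod 17).
    Then x = 12 + 19·15 = 297, valid modulo lcm(19, 17) = 323: x ≡ 297 (mod 323).
  Combine with x ≡ 0 (mod 3); new modulus lcm = 969.
    Write x = 297 + 323·t and substitute into x ≡ 0 (mod 3): 323·t ≡ 0 − 297 = -297 (mod 3).
    Reduce coefficients mod 3: 2·t ≡ 0 (mod 3).
    The inverse of 2 mod 3 is 2 (since 2·2 = 4 = 1·3 + 1), so t ≡ 2·0 = 0 ≡ 0 (mod 3).
    Then x = 297 + 323·0 = 297, valid modulo lcm(323, 3) = 969: x ≡ 297 (mod 969).
  Combine with x ≡ 6 (mod 7); new modulus lcm = 6783.
    Write x = 297 + 969·t and substitute into x ≡ 6 (mod 7): 969·t ≡ 6 − 297 = -291 (mod 7).
    Reduce coefficients mod 7: 3·t ≡ 3 (mod 7).
    The inverse of 3 mod 7 is 5 (since 3·5 = 15 = 2·7 + 1), so t ≡ 5·3 = 15 ≡ 1 (mod 7).
    Then x = 297 + 969·1 = 1266, valid modulo lcm(969, 7) = 6783: x ≡ 1266 (mod 6783).
  Combine with x ≡ 4 (mod 5); new modulus lcm = 33915.
    Write x = 1266 + 6783·t and substitute into x ≡ 4 (mod 5): 6783·t ≡ 4 − 1266 = -1262 (mod 5).
    Reduce coefficients mod 5: 3·t ≡ 3 (mod 5).
    The inverse of 3 mod 5 is 2 (since 3·2 = 6 = 1·5 + 1), so t ≡ 2·3 = 6 ≡ 1 (mod 5).
    Then x = 1266 + 6783·1 = 8049, valid modulo lcm(6783, 5) = 33915: x ≡ 8049 (mod 33915).
Verify against each original: 8049 mod 19 = 12, 8049 mod 17 = 8, 8049 mod 3 = 0, 8049 mod 7 = 6, 8049 mod 5 = 4.

x ≡ 8049 (mod 33915).


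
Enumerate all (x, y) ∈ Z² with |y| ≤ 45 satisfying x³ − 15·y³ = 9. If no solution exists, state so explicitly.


The equation is x³ - 15y³ = 9. For fixed y, x³ = 15·y³ + 9, so a solution requires the RHS to be a perfect cube.
Strategy: iterate y from -45 to 45, compute RHS = 15·y³ + 9, and check whether it is a (positive or negative) perfect cube.
Check small values of y:
  y = 0: RHS = 9 is not a perfect cube.
  y = 1: RHS = 24 is not a perfect cube.
  y = -1: RHS = -6 is not a perfect cube.
  y = 2: RHS = 129 is not a perfect cube.
  y = -2: RHS = -111 is not a perfect cube.
  y = 3: RHS = 414 is not a perfect cube.
  y = -3: RHS = -396 is not a perfect cube.
Continuing the search up to |y| = 45 finds no solutions either.
No (x, y) in the scanned range satisfies the equation.

No integer solutions with |y| ≤ 45.


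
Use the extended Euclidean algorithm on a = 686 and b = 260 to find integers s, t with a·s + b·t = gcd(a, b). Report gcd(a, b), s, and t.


Euclidean algorithm on (686, 260) — divide until remainder is 0:
  686 = 2 · 260 + 166
  260 = 1 · 166 + 94
  166 = 1 · 94 + 72
  94 = 1 · 72 + 22
  72 = 3 · 22 + 6
  22 = 3 · 6 + 4
  6 = 1 · 4 + 2
  4 = 2 · 2 + 0
gcd(686, 260) = 2.
Track Bezout coefficients alongside the remainders: start with r₀ = 686 = a·1 + b·0 (s = 1, t = 0) and r₁ = 260 = a·0 + b·1 (s = 0, t = 1); each new remainder r_{k+1} = r_{k-1} − q_k·r_k inherits s_{k+1} = s_{k-1} − q_k·s_k, t_{k+1} = t_{k-1} − q_k·t_k, so r_k = a·s_k + b·t_k at every step:
  q = 2: r = 166, s = 1 − 2·0 = 1, t = 0 − 2·1 = -2  (check: 686·1 + 260·(-2) = 166)
  q = 1: r = 94, s = 0 − 1·1 = -1, t = 1 − 1·(-2) = 3  (check: 686·(-1) + 260·3 = 94)
  q = 1: r = 72, s = 1 − 1·(-1) = 2, t = -2 − 1·3 = -5  (check: 686·2 + 260·(-5) = 72)
  q = 1: r = 22, s = -1 − 1·2 = -3, t = 3 − 1·(-5) = 8  (check: 686·(-3) + 260·8 = 22)
  q = 3: r = 6, s = 2 − 3·(-3) = 11, t = -5 − 3·8 = -29  (check: 686·11 + 260·(-29) = 6)
  q = 3: r = 4, s = -3 − 3·11 = -36, t = 8 − 3·(-29) = 95  (check: 686·(-36) + 260·95 = 4)
  q = 1: r = 2, s = 11 − 1·(-36) = 47, t = -29 − 1·95 = -124  (check: 686·47 + 260·(-124) = 2)
The row with r = 2 (the gcd) gives the Bezout coefficients s = 47, t = -124.
Result: 686 · (47) + 260 · (-124) = 2.

gcd(686, 260) = 2; s = 47, t = -124 (check: 686·47 + 260·(-124) = 2).


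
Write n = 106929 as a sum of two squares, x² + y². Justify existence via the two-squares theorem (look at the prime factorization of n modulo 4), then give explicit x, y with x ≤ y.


Step 1: Factor n = 106929 = 3^2 · 109^2.
Step 2: Check the mod-4 condition on each prime factor: 3 ≡ 3 (mod 4), exponent 2 (must be even); 109 ≡ 1 (mod 4), exponent 2.
All primes ≡ 3 (mod 4) appear to even exponent (or don't appear), so by the two-squares theorem n IS expressible as a sum of two squares.
Step 3: Build a representation. Group n = k² · m with k = 3 and m = 109 · 109 = 11881 (a product of primes ≡ 1 (mod 4)); a representation of m scales to one of n via (k·x)² + (k·y)² = k²(x² + y²). Each prime p ≡ 1 (mod 4) is itself a sum of two squares; find a² by testing p − a² for a perfect square:
  109: 109 − 1² = 108, 109 − 2² = 105, 109 − 3² = 100 = 10² ⇒ 109 = 3² + 10².
  Combine using the Brahmagupta–Fibonacci identity (a² + b²)(c² + d²) = (ac − bd)² + (ad + bc)² = (ac + bd)² + (ad − bc)²:
  109 · 109 = 11881: from (3² + 10²)(3² + 10²), take (3·3 − 10·10, 3·10 + 10·3) = (9 − 100, 30 + 30) = (-91, 60); dropping signs (only squares matter) gives (91, 60); check 91² + 60² = 8281 + 3600 = 11881 ✓.
  Scale by k = 3: (3·91, 3·60) = (273, 180).
Step 4: Order so x ≤ y and verify: 180² + 273² = 32400 + 74529 = 106929 = n. ✓

n = 106929 = 180² + 273² (one valid representation with x ≤ y).


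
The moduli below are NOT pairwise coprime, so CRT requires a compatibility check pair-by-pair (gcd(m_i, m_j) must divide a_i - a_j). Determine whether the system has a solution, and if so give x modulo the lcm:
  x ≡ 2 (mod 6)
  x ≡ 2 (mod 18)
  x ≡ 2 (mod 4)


Moduli 6, 18, 4 are not pairwise coprime, so CRT works modulo lcm(m_i) when all pairwise compatibility conditions hold.
Pairwise compatibility: gcd(m_i, m_j) must divide a_i - a_j for every pair.
Merge one congruence at a time:
  Start: x ≡ 2 (mod 6).
  Combine with x ≡ 2 (mod 18): gcd(6, 18) = 6; 2 - 2 = 0, which IS divisible by 6, so compatible.
    Write x = 2 + 6·t and substitute into x ≡ 2 (mod 18): 6·t ≡ 2 − 2 = 0 (mod 18).
    Divide the congruence (and modulus) by g = 6: 1·t ≡ 0 (mod 3).
    So t ≡ 0 (mod 3).
    Then x = 2 + 6·0 = 2, valid modulo lcm(6, 18) = 18: x ≡ 2 (mod 18).
  Combine with x ≡ 2 (mod 4): gcd(18, 4) = 2; 2 - 2 = 0, which IS divisible by 2, so compatible.
    Write x = 2 + 18·t and substitute into x ≡ 2 (mod 4): 18·t ≡ 2 − 2 = 0 (mod 4).
    Divide the congruence (and modulus) by g = 2: 9·t ≡ 0 (mod 2).
    Reduce coefficients mod 2: 1·t ≡ 0 (mod 2).
    So t ≡ 0 (mod 2).
    Then x = 2 + 18·0 = 2, valid modulo lcm(18, 4) = 36: x ≡ 2 (mod 36).
Verify: 2 mod 6 = 2, 2 mod 18 = 2, 2 mod 4 = 2.

x ≡ 2 (mod 36).


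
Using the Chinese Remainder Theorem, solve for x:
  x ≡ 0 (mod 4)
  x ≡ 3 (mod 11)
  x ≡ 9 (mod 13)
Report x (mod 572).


Moduli 4, 11, 13 are pairwise coprime; by CRT there is a unique solution modulo M = 4 · 11 · 13 = 572.
Solve pairwise, accumulating the modulus:
  Start with x ≡ 0 (mod 4).
  Combine with x ≡ 3 (mod 11): since gcd(4, 11) = 1, we get a unique residue mod 44.
    Write x = 0 + 4·t and substitute into x ≡ 3 (mod 11): 4·t ≡ 3 − 0 = 3 (mod 11).
    The inverse of 4 mod 11 is 3 (since 4·3 = 12 = 1·11 + 1), so t ≡ 3·3 = 9 ≡ 9 (mod 11).
    Then x = 0 + 4·9 = 36, valid modulo lcm(4, 11) = 44: x ≡ 36 (mod 44).
  Combine with x ≡ 9 (mod 13): since gcd(44, 13) = 1, we get a unique residue mod 572.
    Write x = 36 + 44·t and substitute into x ≡ 9 (mod 13): 44·t ≡ 9 − 36 = -27 (mod 13).
    Reduce coefficients mod 13: 5·t ≡ 12 (mod 13).
    The inverse of 5 mod 13 is 8 (since 5·8 = 40 = 3·13 + 1), so t ≡ 8·12 = 96 ≡ 5 (mod 13).
    Then x = 36 + 44·5 = 256, valid modulo lcm(44, 13) = 572: x ≡ 256 (mod 572).
Verify: 256 mod 4 = 0 ✓, 256 mod 11 = 3 ✓, 256 mod 13 = 9 ✓.

x ≡ 256 (mod 572).


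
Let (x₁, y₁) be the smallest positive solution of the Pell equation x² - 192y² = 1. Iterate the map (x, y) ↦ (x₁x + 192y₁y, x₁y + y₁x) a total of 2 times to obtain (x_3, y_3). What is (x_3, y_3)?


Step 1: Find the fundamental solution (x₁, y₁) of x² - 192y² = 1.
  Expand √192 as a continued fraction. a₀ = ⌊√192⌋ = 13; iterate m_{k+1} = d_k·a_k − m_k, d_{k+1} = (192 − m_{k+1}²)/d_k, a_{k+1} = ⌊(a₀ + m_{k+1})/d_{k+1}⌋ (starting m₀ = 0, d₀ = 1), with convergents p_k = a_k·p_{k-1} + p_{k-2}, q_k = a_k·q_{k-1} + q_{k-2} (p₋₁ = 1, q₋₁ = 0):
  k = 0: a₀ = 13; p₀/q₀ = 13/1; p₀² − 192·q₀² = 169 − 192 = -23.
  k = 1: m = 13, d = 23, a = ⌊(13 + 13)/23⌋ = 1; p/q = (1·13 + 1)/(1·1 + 0) = 14/1; p² − 192·q² = 196 − 192 = 4.
  k = 2: m = 10, d = 4, a = ⌊(13 + 10)/4⌋ = 5; p/q = (5·14 + 13)/(5·1 + 1) = 83/6; p² − 192·q² = 6889 − 6912 = -23.
  k = 3: m = 10, d = 23, a = ⌊(13 + 10)/23⌋ = 1; p/q = (1·83 + 14)/(1·6 + 1) = 97/7; p² − 192·q² = 9409 − 9408 = 1.
  The first convergent with p² − 192·q² = 1 gives the fundamental solution (x₁, y₁) = (97, 7).
Step 2: Apply the recurrence (x_{n+1}, y_{n+1}) = (x₁x_n + 192y₁y_n, x₁y_n + y₁x_n) repeatedly.
  From (x_1, y_1) = (97, 7): x_2 = 97·97 + 192·7·7 = 18817; y_2 = 97·7 + 7·97 = 1358.
  From (x_2, y_2) = (18817, 1358): x_3 = 97·18817 + 192·7·1358 = 3650401; y_3 = 97·1358 + 7·18817 = 263445.
Step 3: Verify x_3² - 192·y_3² = 13325427460801 - 13325427460800 = 1 (should be 1). ✓

(x_1, y_1) = (97, 7); (x_3, y_3) = (3650401, 263445).


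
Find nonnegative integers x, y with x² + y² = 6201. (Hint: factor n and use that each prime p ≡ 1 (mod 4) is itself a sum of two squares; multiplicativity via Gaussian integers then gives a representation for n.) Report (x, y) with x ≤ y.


Step 1: Factor n = 6201 = 3^2 · 13 · 53.
Step 2: Check the mod-4 condition on each prime factor: 3 ≡ 3 (mod 4), exponent 2 (must be even); 13 ≡ 1 (mod 4), exponent 1; 53 ≡ 1 (mod 4), exponent 1.
All primes ≡ 3 (mod 4) appear to even exponent (or don't appear), so by the two-squares theorem n IS expressible as a sum of two squares.
Step 3: Build a representation. Group n = k² · m with k = 3 and m = 13 · 53 = 689 (a product of primes ≡ 1 (mod 4)); a representation of m scales to one of n via (k·x)² + (k·y)² = k²(x² + y²). Each prime p ≡ 1 (mod 4) is itself a sum of two squares; find a² by testing p − a² for a perfect square:
  13: 13 − 1² = 12, 13 − 2² = 9 = 3² ⇒ 13 = 2² + 3².
  53: 53 − 1² = 52, 53 − 2² = 49 = 7² ⇒ 53 = 2² + 7².
  Combine using the Brahmagupta–Fibonacci identity (a² + b²)(c² + d²) = (ac − bd)² + (ad + bc)² = (ac + bd)² + (ad − bc)²:
  13 · 53 = 689: from (2² + 3²)(2² + 7²), take (2·2 − 3·7, 2·7 + 3·2) = (4 − 21, 14 + 6) = (-17, 20); dropping signs (only squares matter) gives (17, 20); check 17² + 20² = 289 + 400 = 689 ✓.
  Scale by k = 3: (3·17, 3·20) = (51, 60).
Step 4: Order so x ≤ y and verify: 51² + 60² = 2601 + 3600 = 6201 = n. ✓

n = 6201 = 51² + 60² (one valid representation with x ≤ y).


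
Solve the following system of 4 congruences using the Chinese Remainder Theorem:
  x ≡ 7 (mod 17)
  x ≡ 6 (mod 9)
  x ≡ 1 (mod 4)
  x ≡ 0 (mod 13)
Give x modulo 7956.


Product of moduli M = 17 · 9 · 4 · 13 = 7956.
Merge one congruence at a time:
  Start: x ≡ 7 (mod 17).
  Combine with x ≡ 6 (mod 9); new modulus lcm = 153.
    Write x = 7 + 17·t and substitute into x ≡ 6 (mod 9): 17·t ≡ 6 − 7 = -1 (mod 9).
    Reduce coefficients mod 9: 8·t ≡ 8 (mod 9).
    The inverse of 8 mod 9 is 8 (since 8·8 = 64 = 7·9 + 1), so t ≡ 8·8 = 64 ≡ 1 (mod 9).
    Then x = 7 + 17·1 = 24, valid modulo lcm(17, 9) = 153: x ≡ 24 (mod 153).
  Combine with x ≡ 1 (mod 4); new modulus lcm = 612.
    Write x = 24 + 153·t and substitute into x ≡ 1 (mod 4): 153·t ≡ 1 − 24 = -23 (mod 4).
    Reduce coefficients mod 4: 1·t ≡ 1 (mod 4).
    So t ≡ 1 (mod 4).
    Then x = 24 + 153·1 = 177, valid modulo lcm(153, 4) = 612: x ≡ 177 (mod 612).
  Combine with x ≡ 0 (mod 13); new modulus lcm = 7956.
    Write x = 177 + 612·t and substitute into x ≡ 0 (mod 13): 612·t ≡ 0 − 177 = -177 (mod 13).
    Reduce coefficients mod 13: 1·t ≡ 5 (mod 13).
    So t ≡ 5 (mod 13).
    Then x = 177 + 612·5 = 3237, valid modulo lcm(612, 13) = 7956: x ≡ 3237 (mod 7956).
Verify against each original: 3237 mod 17 = 7, 3237 mod 9 = 6, 3237 mod 4 = 1, 3237 mod 13 = 0.

x ≡ 3237 (mod 7956).


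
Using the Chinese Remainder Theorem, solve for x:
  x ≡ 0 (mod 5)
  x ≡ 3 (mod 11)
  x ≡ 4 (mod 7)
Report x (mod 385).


Moduli 5, 11, 7 are pairwise coprime; by CRT there is a unique solution modulo M = 5 · 11 · 7 = 385.
Solve pairwise, accumulating the modulus:
  Start with x ≡ 0 (mod 5).
  Combine with x ≡ 3 (mod 11): since gcd(5, 11) = 1, we get a unique residue mod 55.
    Write x = 0 + 5·t and substitute into x ≡ 3 (mod 11): 5·t ≡ 3 − 0 = 3 (mod 11).
    The inverse of 5 mod 11 is 9 (since 5·9 = 45 = 4·11 + 1), so t ≡ 9·3 = 27 ≡ 5 (mod 11).
    Then x = 0 + 5·5 = 25, valid modulo lcm(5, 11) = 55: x ≡ 25 (mod 55).
  Combine with x ≡ 4 (mod 7): since gcd(55, 7) = 1, we get a unique residue mod 385.
    Write x = 25 + 55·t and substitute into x ≡ 4 (mod 7): 55·t ≡ 4 − 25 = -21 (mod 7).
    Reduce coefficients mod 7: 6·t ≡ 0 (mod 7).
    The inverse of 6 mod 7 is 6 (since 6·6 = 36 = 5·7 + 1), so t ≡ 6·0 = 0 ≡ 0 (mod 7).
    Then x = 25 + 55·0 = 25, valid modulo lcm(55, 7) = 385: x ≡ 25 (mod 385).
Verify: 25 mod 5 = 0 ✓, 25 mod 11 = 3 ✓, 25 mod 7 = 4 ✓.

x ≡ 25 (mod 385).


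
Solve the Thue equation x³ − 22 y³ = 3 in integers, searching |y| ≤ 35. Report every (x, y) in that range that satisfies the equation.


The equation is x³ - 22y³ = 3. For fixed y, x³ = 22·y³ + 3, so a solution requires the RHS to be a perfect cube.
Strategy: iterate y from -35 to 35, compute RHS = 22·y³ + 3, and check whether it is a (positive or negative) perfect cube.
Check small values of y:
  y = 0: RHS = 3 is not a perfect cube.
  y = 1: RHS = 25 is not a perfect cube.
  y = -1: RHS = -19 is not a perfect cube.
  y = 2: RHS = 179 is not a perfect cube.
  y = -2: RHS = -173 is not a perfect cube.
  y = 3: RHS = 597 is not a perfect cube.
  y = -3: RHS = -591 is not a perfect cube.
Continuing the search up to |y| = 35 finds no solutions either.
No (x, y) in the scanned range satisfies the equation.

No integer solutions with |y| ≤ 35.


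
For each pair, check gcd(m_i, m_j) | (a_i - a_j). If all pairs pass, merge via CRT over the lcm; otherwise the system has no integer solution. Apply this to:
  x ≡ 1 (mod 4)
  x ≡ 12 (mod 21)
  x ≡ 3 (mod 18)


Moduli 4, 21, 18 are not pairwise coprime, so CRT works modulo lcm(m_i) when all pairwise compatibility conditions hold.
Pairwise compatibility: gcd(m_i, m_j) must divide a_i - a_j for every pair.
Merge one congruence at a time:
  Start: x ≡ 1 (mod 4).
  Combine with x ≡ 12 (mod 21): gcd(4, 21) = 1; 12 - 1 = 11, which IS divisible by 1, so compatible.
    Write x = 1 + 4·t and substitute into x ≡ 12 (mod 21): 4·t ≡ 12 − 1 = 11 (mod 21).
    The inverse of 4 mod 21 is 16 (since 4·16 = 64 = 3·21 + 1), so t ≡ 16·11 = 176 ≡ 8 (mod 21).
    Then x = 1 + 4·8 = 33, valid modulo lcm(4, 21) = 84: x ≡ 33 (mod 84).
  Combine with x ≡ 3 (mod 18): gcd(84, 18) = 6; 3 - 33 = -30, which IS divisible by 6, so compatible.
    Write x = 33 + 84·t and substitute into x ≡ 3 (mod 18): 84·t ≡ 3 − 33 = -30 (mod 18).
    Divide the congruence (and modulus) by g = 6: 14·t ≡ -5 (mod 3).
    Reduce coefficients mod 3: 2·t ≡ 1 (mod 3).
    The inverse of 2 mod 3 is 2 (since 2·2 = 4 = 1·3 + 1), so t ≡ 2·1 = 2 ≡ 2 (mod 3).
    Then x = 33 + 84·2 = 201, valid modulo lcm(84, 18) = 252: x ≡ 201 (mod 252).
Verify: 201 mod 4 = 1, 201 mod 21 = 12, 201 mod 18 = 3.

x ≡ 201 (mod 252).


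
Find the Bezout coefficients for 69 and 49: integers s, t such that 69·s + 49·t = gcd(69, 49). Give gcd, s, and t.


Euclidean algorithm on (69, 49) — divide until remainder is 0:
  69 = 1 · 49 + 20
  49 = 2 · 20 + 9
  20 = 2 · 9 + 2
  9 = 4 · 2 + 1
  2 = 2 · 1 + 0
gcd(69, 49) = 1.
Track Bezout coefficients alongside the remainders: start with r₀ = 69 = a·1 + b·0 (s = 1, t = 0) and r₁ = 49 = a·0 + b·1 (s = 0, t = 1); each new remainder r_{k+1} = r_{k-1} − q_k·r_k inherits s_{k+1} = s_{k-1} − q_k·s_k, t_{k+1} = t_{k-1} − q_k·t_k, so r_k = a·s_k + b·t_k at every step:
  q = 1: r = 20, s = 1 − 1·0 = 1, t = 0 − 1·1 = -1  (check: 69·1 + 49·(-1) = 20)
  q = 2: r = 9, s = 0 − 2·1 = -2, t = 1 − 2·(-1) = 3  (check: 69·(-2) + 49·3 = 9)
  q = 2: r = 2, s = 1 − 2·(-2) = 5, t = -1 − 2·3 = -7  (check: 69·5 + 49·(-7) = 2)
  q = 4: r = 1, s = -2 − 4·5 = -22, t = 3 − 4·(-7) = 31  (check: 69·(-22) + 49·31 = 1)
The row with r = 1 (the gcd) gives the Bezout coefficients s = -22, t = 31.
Result: 69 · (-22) + 49 · (31) = 1.

gcd(69, 49) = 1; s = -22, t = 31 (check: 69·(-22) + 49·31 = 1).


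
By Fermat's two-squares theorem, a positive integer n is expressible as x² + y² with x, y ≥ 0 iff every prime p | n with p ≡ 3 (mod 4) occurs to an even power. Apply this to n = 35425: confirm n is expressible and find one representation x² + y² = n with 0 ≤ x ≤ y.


Step 1: Factor n = 35425 = 5^2 · 13 · 109.
Step 2: Check the mod-4 condition on each prime factor: 5 ≡ 1 (mod 4), exponent 2; 13 ≡ 1 (mod 4), exponent 1; 109 ≡ 1 (mod 4), exponent 1.
All primes ≡ 3 (mod 4) appear to even exponent (or don't appear), so by the two-squares theorem n IS expressible as a sum of two squares.
Step 3: Build a representation. Group n = k² · m with k = 5 and m = 13 · 109 = 1417 (a product of primes ≡ 1 (mod 4)); a representation of m scales to one of n via (k·x)² + (k·y)² = k²(x² + y²). Each prime p ≡ 1 (mod 4) is itself a sum of two squares; find a² by testing p − a² for a perfect square:
  13: 13 − 1² = 12, 13 − 2² = 9 = 3² ⇒ 13 = 2² + 3².
  109: 109 − 1² = 108, 109 − 2² = 105, 109 − 3² = 100 = 10² ⇒ 109 = 3² + 10².
  Combine using the Brahmagupta–Fibonacci identity (a² + b²)(c² + d²) = (ac − bd)² + (ad + bc)² = (ac + bd)² + (ad − bc)²:
  13 · 109 = 1417: from (2² + 3²)(3² + 10²), take (2·3 − 3·10, 2·10 + 3·3) = (6 − 30, 20 + 9) = (-24, 29); dropping signs (only squares matter) gives (24, 29); check 24² + 29² = 576 + 841 = 1417 ✓.
  Scale by k = 5: (5·24, 5·29) = (120, 145).
Step 4: Order so x ≤ y and verify: 120² + 145² = 14400 + 21025 = 35425 = n. ✓

n = 35425 = 120² + 145² (one valid representation with x ≤ y).


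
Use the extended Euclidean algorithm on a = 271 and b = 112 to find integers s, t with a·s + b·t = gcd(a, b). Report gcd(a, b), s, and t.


Euclidean algorithm on (271, 112) — divide until remainder is 0:
  271 = 2 · 112 + 47
  112 = 2 · 47 + 18
  47 = 2 · 18 + 11
  18 = 1 · 11 + 7
  11 = 1 · 7 + 4
  7 = 1 · 4 + 3
  4 = 1 · 3 + 1
  3 = 3 · 1 + 0
gcd(271, 112) = 1.
Track Bezout coefficients alongside the remainders: start with r₀ = 271 = a·1 + b·0 (s = 1, t = 0) and r₁ = 112 = a·0 + b·1 (s = 0, t = 1); each new remainder r_{k+1} = r_{k-1} − q_k·r_k inherits s_{k+1} = s_{k-1} − q_k·s_k, t_{k+1} = t_{k-1} − q_k·t_k, so r_k = a·s_k + b·t_k at every step:
  q = 2: r = 47, s = 1 − 2·0 = 1, t = 0 − 2·1 = -2  (check: 271·1 + 112·(-2) = 47)
  q = 2: r = 18, s = 0 − 2·1 = -2, t = 1 − 2·(-2) = 5  (check: 271·(-2) + 112·5 = 18)
  q = 2: r = 11, s = 1 − 2·(-2) = 5, t = -2 − 2·5 = -12  (check: 271·5 + 112·(-12) = 11)
  q = 1: r = 7, s = -2 − 1·5 = -7, t = 5 − 1·(-12) = 17  (check: 271·(-7) + 112·17 = 7)
  q = 1: r = 4, s = 5 − 1·(-7) = 12, t = -12 − 1·17 = -29  (check: 271·12 + 112·(-29) = 4)
  q = 1: r = 3, s = -7 − 1·12 = -19, t = 17 − 1·(-29) = 46  (check: 271·(-19) + 112·46 = 3)
  q = 1: r = 1, s = 12 − 1·(-19) = 31, t = -29 − 1·46 = -75  (check: 271·31 + 112·(-75) = 1)
The row with r = 1 (the gcd) gives the Bezout coefficients s = 31, t = -75.
Result: 271 · (31) + 112 · (-75) = 1.

gcd(271, 112) = 1; s = 31, t = -75 (check: 271·31 + 112·(-75) = 1).


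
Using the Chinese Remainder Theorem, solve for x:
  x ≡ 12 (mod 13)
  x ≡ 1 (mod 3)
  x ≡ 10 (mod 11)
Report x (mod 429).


Moduli 13, 3, 11 are pairwise coprime; by CRT there is a unique solution modulo M = 13 · 3 · 11 = 429.
Solve pairwise, accumulating the modulus:
  Start with x ≡ 12 (mod 13).
  Combine with x ≡ 1 (mod 3): since gcd(13, 3) = 1, we get a unique residue mod 39.
    Write x = 12 + 13·t and substitute into x ≡ 1 (mod 3): 13·t ≡ 1 − 12 = -11 (mod 3).
    Reduce coefficients mod 3: 1·t ≡ 1 (mod 3).
    So t ≡ 1 (mod 3).
    Then x = 12 + 13·1 = 25, valid modulo lcm(13, 3) = 39: x ≡ 25 (mod 39).
  Combine with x ≡ 10 (mod 11): since gcd(39, 11) = 1, we get a unique residue mod 429.
    Write x = 25 + 39·t and substitute into x ≡ 10 (mod 11): 39·t ≡ 10 − 25 = -15 (mod 11).
    Reduce coefficients mod 11: 6·t ≡ 7 (mod 11).
    The inverse of 6 mod 11 is 2 (since 6·2 = 12 = 1·11 + 1), so t ≡ 2·7 = 14 ≡ 3 (mod 11).
    Then x = 25 + 39·3 = 142, valid modulo lcm(39, 11) = 429: x ≡ 142 (mod 429).
Verify: 142 mod 13 = 12 ✓, 142 mod 3 = 1 ✓, 142 mod 11 = 10 ✓.

x ≡ 142 (mod 429).


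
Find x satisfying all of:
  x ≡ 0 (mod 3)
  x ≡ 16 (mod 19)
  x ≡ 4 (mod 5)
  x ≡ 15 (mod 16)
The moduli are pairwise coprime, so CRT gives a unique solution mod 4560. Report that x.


Product of moduli M = 3 · 19 · 5 · 16 = 4560.
Merge one congruence at a time:
  Start: x ≡ 0 (mod 3).
  Combine with x ≡ 16 (mod 19); new modulus lcm = 57.
    Write x = 0 + 3·t and substitute into x ≡ 16 (mod 19): 3·t ≡ 16 − 0 = 16 (mod 19).
    The inverse of 3 mod 19 is 13 (since 3·13 = 39 = 2·19 + 1), so t ≡ 13·16 = 208 ≡ 18 (mod 19).
    Then x = 0 + 3·18 = 54, valid modulo lcm(3, 19) = 57: x ≡ 54 (mod 57).
  Combine with x ≡ 4 (mod 5); new modulus lcm = 285.
    Write x = 54 + 57·t and substitute into x ≡ 4 (mod 5): 57·t ≡ 4 − 54 = -50 (mod 5).
    Reduce coefficients mod 5: 2·t ≡ 0 (mod 5).
    The inverse of 2 mod 5 is 3 (since 2·3 = 6 = 1·5 + 1), so t ≡ 3·0 = 0 ≡ 0 (mod 5).
    Then x = 54 + 57·0 = 54, valid modulo lcm(57, 5) = 285: x ≡ 54 (mod 285).
  Combine with x ≡ 15 (mod 16); new modulus lcm = 4560.
    Write x = 54 + 285·t and substitute into x ≡ 15 (mod 16): 285·t ≡ 15 − 54 = -39 (mod 16).
    Reduce coefficients mod 16: 13·t ≡ 9 (mod 16).
    The inverse of 13 mod 16 is 5 (since 13·5 = 65 = 4·16 + 1), so t ≡ 5·9 = 45 ≡ 13 (mod 16).
    Then x = 54 + 285·13 = 3759, valid modulo lcm(285, 16) = 4560: x ≡ 3759 (mod 4560).
Verify against each original: 3759 mod 3 = 0, 3759 mod 19 = 16, 3759 mod 5 = 4, 3759 mod 16 = 15.

x ≡ 3759 (mod 4560).


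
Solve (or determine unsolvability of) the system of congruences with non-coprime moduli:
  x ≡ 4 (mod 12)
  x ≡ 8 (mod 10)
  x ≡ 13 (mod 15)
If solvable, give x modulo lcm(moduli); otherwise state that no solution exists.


Moduli 12, 10, 15 are not pairwise coprime, so CRT works modulo lcm(m_i) when all pairwise compatibility conditions hold.
Pairwise compatibility: gcd(m_i, m_j) must divide a_i - a_j for every pair.
Merge one congruence at a time:
  Start: x ≡ 4 (mod 12).
  Combine with x ≡ 8 (mod 10): gcd(12, 10) = 2; 8 - 4 = 4, which IS divisible by 2, so compatible.
    Write x = 4 + 12·t and substitute into x ≡ 8 (mod 10): 12·t ≡ 8 − 4 = 4 (mod 10).
    Divide the congruence (and modulus) by g = 2: 6·t ≡ 2 (mod 5).
    Reduce coefficients mod 5: 1·t ≡ 2 (mod 5).
    So t ≡ 2 (mod 5).
    Then x = 4 + 12·2 = 28, valid modulo lcm(12, 10) = 60: x ≡ 28 (mod 60).
  Combine with x ≡ 13 (mod 15): gcd(60, 15) = 15; 13 - 28 = -15, which IS divisible by 15, so compatible.
    Write x = 28 + 60·t and substitute into x ≡ 13 (mod 15): 60·t ≡ 13 − 28 = -15 (mod 15).
    Divide the congruence (and modulus) by g = 15: 4·t ≡ -1 (mod 1).
    Modulo 1 every t works; take t = 0.
    Then x = 28 + 60·0 = 28, valid modulo lcm(60, 15) = 60: x ≡ 28 (mod 60).
Verify: 28 mod 12 = 4, 28 mod 10 = 8, 28 mod 15 = 13.

x ≡ 28 (mod 60).


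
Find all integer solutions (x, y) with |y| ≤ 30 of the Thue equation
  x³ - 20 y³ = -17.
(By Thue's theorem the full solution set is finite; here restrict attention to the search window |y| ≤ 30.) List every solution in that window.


The equation is x³ - 20y³ = -17. For fixed y, x³ = 20·y³ − 17, so a solution requires the RHS to be a perfect cube.
Strategy: iterate y from -30 to 30, compute RHS = 20·y³ − 17, and check whether it is a (positive or negative) perfect cube.
Check small values of y:
  y = 0: RHS = -17 is not a perfect cube.
  y = 1: RHS = 3 is not a perfect cube.
  y = -1: RHS = -37 is not a perfect cube.
  y = 2: RHS = 143 is not a perfect cube.
  y = -2: RHS = -177 is not a perfect cube.
  y = 3: RHS = 523 is not a perfect cube.
  y = -3: RHS = -557 is not a perfect cube.
Continuing the search up to |y| = 30 finds no solutions either.
No (x, y) in the scanned range satisfies the equation.

No integer solutions with |y| ≤ 30.


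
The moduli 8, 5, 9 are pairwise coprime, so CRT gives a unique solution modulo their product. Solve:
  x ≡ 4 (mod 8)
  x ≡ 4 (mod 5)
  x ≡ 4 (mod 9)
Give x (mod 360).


Moduli 8, 5, 9 are pairwise coprime; by CRT there is a unique solution modulo M = 8 · 5 · 9 = 360.
Solve pairwise, accumulating the modulus:
  Start with x ≡ 4 (mod 8).
  Combine with x ≡ 4 (mod 5): since gcd(8, 5) = 1, we get a unique residue mod 40.
    Write x = 4 + 8·t and substitute into x ≡ 4 (mod 5): 8·t ≡ 4 − 4 = 0 (mod 5).
    Reduce coefficients mod 5: 3·t ≡ 0 (mod 5).
    The inverse of 3 mod 5 is 2 (since 3·2 = 6 = 1·5 + 1), so t ≡ 2·0 = 0 ≡ 0 (mod 5).
    Then x = 4 + 8·0 = 4, valid modulo lcm(8, 5) = 40: x ≡ 4 (mod 40).
  Combine with x ≡ 4 (mod 9): since gcd(40, 9) = 1, we get a unique residue mod 360.
    Write x = 4 + 40·t and substitute into x ≡ 4 (mod 9): 40·t ≡ 4 − 4 = 0 (mod 9).
    Reduce coefficients mod 9: 4·t ≡ 0 (mod 9).
    The inverse of 4 mod 9 is 7 (since 4·7 = 28 = 3·9 + 1), so t ≡ 7·0 = 0 ≡ 0 (mod 9).
    Then x = 4 + 40·0 = 4, valid modulo lcm(40, 9) = 360: x ≡ 4 (mod 360).
Verify: 4 mod 8 = 4 ✓, 4 mod 5 = 4 ✓, 4 mod 9 = 4 ✓.

x ≡ 4 (mod 360).


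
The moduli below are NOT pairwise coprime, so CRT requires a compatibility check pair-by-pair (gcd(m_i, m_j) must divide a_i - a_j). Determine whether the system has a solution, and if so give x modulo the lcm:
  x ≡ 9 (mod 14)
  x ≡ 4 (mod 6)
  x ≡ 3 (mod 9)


Moduli 14, 6, 9 are not pairwise coprime, so CRT works modulo lcm(m_i) when all pairwise compatibility conditions hold.
Pairwise compatibility: gcd(m_i, m_j) must divide a_i - a_j for every pair.
Merge one congruence at a time:
  Start: x ≡ 9 (mod 14).
  Combine with x ≡ 4 (mod 6): gcd(14, 6) = 2, and 4 - 9 = -5 is NOT divisible by 2.
    ⇒ system is inconsistent (no integer solution).

No solution (the system is inconsistent).


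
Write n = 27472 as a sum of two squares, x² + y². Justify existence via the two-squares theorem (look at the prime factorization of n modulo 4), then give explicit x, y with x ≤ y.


Step 1: Factor n = 27472 = 2^4 · 17 · 101.
Step 2: Check the mod-4 condition on each prime factor: 2 = 2 (special); 17 ≡ 1 (mod 4), exponent 1; 101 ≡ 1 (mod 4), exponent 1.
All primes ≡ 3 (mod 4) appear to even exponent (or don't appear), so by the two-squares theorem n IS expressible as a sum of two squares.
Step 3: Build a representation. Group n = k² · m with k = 4 and m = 17 · 101 = 1717 (a product of primes ≡ 1 (mod 4)); a representation of m scales to one of n via (k·x)² + (k·y)² = k²(x² + y²). Each prime p ≡ 1 (mod 4) is itself a sum of two squares; find a² by testing p − a² for a perfect square:
  17: 17 − 1² = 16 = 4² ⇒ 17 = 1² + 4².
  101: 101 − 1² = 100 = 10² ⇒ 101 = 1² + 10².
  Combine using the Brahmagupta–Fibonacci identity (a² + b²)(c² + d²) = (ac − bd)² + (ad + bc)² = (ac + bd)² + (ad − bc)²:
  17 · 101 = 1717: from (1² + 4²)(1² + 10²), take (1·1 − 4·10, 1·10 + 4·1) = (1 − 40, 10 + 4) = (-39, 14); dropping signs (only squares matter) gives (39, 14); check 39² + 14² = 1521 + 196 = 1717 ✓.
  Scale by k = 4: (4·39, 4·14) = (156, 56).
Step 4: Order so x ≤ y and verify: 56² + 156² = 3136 + 24336 = 27472 = n. ✓

n = 27472 = 56² + 156² (one valid representation with x ≤ y).


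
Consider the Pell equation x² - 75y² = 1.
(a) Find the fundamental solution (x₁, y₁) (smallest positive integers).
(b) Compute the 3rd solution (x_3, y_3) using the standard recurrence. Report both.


Step 1: Find the fundamental solution (x₁, y₁) of x² - 75y² = 1.
  Expand √75 as a continued fraction. a₀ = ⌊√75⌋ = 8; iterate m_{k+1} = d_k·a_k − m_k, d_{k+1} = (75 − m_{k+1}²)/d_k, a_{k+1} = ⌊(a₀ + m_{k+1})/d_{k+1}⌋ (starting m₀ = 0, d₀ = 1), with convergents p_k = a_k·p_{k-1} + p_{k-2}, q_k = a_k·q_{k-1} + q_{k-2} (p₋₁ = 1, q₋₁ = 0):
  k = 0: a₀ = 8; p₀/q₀ = 8/1; p₀² − 75·q₀² = 64 − 75 = -11.
  k = 1: m = 8, d = 11, a = ⌊(8 + 8)/11⌋ = 1; p/q = (1·8 + 1)/(1·1 + 0) = 9/1; p² − 75·q² = 81 − 75 = 6.
  k = 2: m = 3, d = 6, a = ⌊(8 + 3)/6⌋ = 1; p/q = (1·9 + 8)/(1·1 + 1) = 17/2; p² − 75·q² = 289 − 300 = -11.
  k = 3: m = 3, d = 11, a = ⌊(8 + 3)/11⌋ = 1; p/q = (1·17 + 9)/(1·2 + 1) = 26/3; p² − 75·q² = 676 − 675 = 1.
  The first convergent with p² − 75·q² = 1 gives the fundamental solution (x₁, y₁) = (26, 3).
Step 2: Apply the recurrence (x_{n+1}, y_{n+1}) = (x₁x_n + 75y₁y_n, x₁y_n + y₁x_n) repeatedly.
  From (x_1, y_1) = (26, 3): x_2 = 26·26 + 75·3·3 = 1351; y_2 = 26·3 + 3·26 = 156.
  From (x_2, y_2) = (1351, 156): x_3 = 26·1351 + 75·3·156 = 70226; y_3 = 26·156 + 3·1351 = 8109.
Step 3: Verify x_3² - 75·y_3² = 4931691076 - 4931691075 = 1 (should be 1). ✓

(x_1, y_1) = (26, 3); (x_3, y_3) = (70226, 8109).


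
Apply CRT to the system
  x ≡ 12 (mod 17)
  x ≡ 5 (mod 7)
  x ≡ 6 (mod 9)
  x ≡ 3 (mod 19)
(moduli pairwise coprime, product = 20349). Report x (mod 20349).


Product of moduli M = 17 · 7 · 9 · 19 = 20349.
Merge one congruence at a time:
  Start: x ≡ 12 (mod 17).
  Combine with x ≡ 5 (mod 7); new modulus lcm = 119.
    Write x = 12 + 17·t and substitute into x ≡ 5 (mod 7): 17·t ≡ 5 − 12 = -7 (mod 7).
    Reduce coefficients mod 7: 3·t ≡ 0 (mod 7).
    The inverse of 3 mod 7 is 5 (since 3·5 = 15 = 2·7 + 1), so t ≡ 5·0 = 0 ≡ 0 (mod 7).
    Then x = 12 + 17·0 = 12, valid modulo lcm(17, 7) = 119: x ≡ 12 (mod 119).
  Combine with x ≡ 6 (mod 9); new modulus lcm = 1071.
    Write x = 12 + 119·t and substitute into x ≡ 6 (mod 9): 119·t ≡ 6 − 12 = -6 (mod 9).
    Reduce coefficients mod 9: 2·t ≡ 3 (mod 9).
    The inverse of 2 mod 9 is 5 (since 2·5 = 10 = 1·9 + 1), so t ≡ 5·3 = 15 ≡ 6 (mod 9).
    Then x = 12 + 119·6 = 726, valid modulo lcm(119, 9) = 1071: x ≡ 726 (mod 1071).
  Combine with x ≡ 3 (mod 19); new modulus lcm = 20349.
    Write x = 726 + 1071·t and substitute into x ≡ 3 (mod 19): 1071·t ≡ 3 − 726 = -723 (mod 19).
    Reduce coefficients mod 19: 7·t ≡ 18 (mod 19).
    The inverse of 7 mod 19 is 11 (since 7·11 = 77 = 4·19 + 1), so t ≡ 11·18 = 198 ≡ 8 (mod 19).
    Then x = 726 + 1071·8 = 9294, valid modulo lcm(1071, 19) = 20349: x ≡ 9294 (mod 20349).
Verify against each original: 9294 mod 17 = 12, 9294 mod 7 = 5, 9294 mod 9 = 6, 9294 mod 19 = 3.

x ≡ 9294 (mod 20349).


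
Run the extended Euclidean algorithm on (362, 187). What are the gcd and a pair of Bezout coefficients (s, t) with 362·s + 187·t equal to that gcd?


Euclidean algorithm on (362, 187) — divide until remainder is 0:
  362 = 1 · 187 + 175
  187 = 1 · 175 + 12
  175 = 14 · 12 + 7
  12 = 1 · 7 + 5
  7 = 1 · 5 + 2
  5 = 2 · 2 + 1
  2 = 2 · 1 + 0
gcd(362, 187) = 1.
Track Bezout coefficients alongside the remainders: start with r₀ = 362 = a·1 + b·0 (s = 1, t = 0) and r₁ = 187 = a·0 + b·1 (s = 0, t = 1); each new remainder r_{k+1} = r_{k-1} − q_k·r_k inherits s_{k+1} = s_{k-1} − q_k·s_k, t_{k+1} = t_{k-1} − q_k·t_k, so r_k = a·s_k + b·t_k at every step:
  q = 1: r = 175, s = 1 − 1·0 = 1, t = 0 − 1·1 = -1  (check: 362·1 + 187·(-1) = 175)
  q = 1: r = 12, s = 0 − 1·1 = -1, t = 1 − 1·(-1) = 2  (check: 362·(-1) + 187·2 = 12)
  q = 14: r = 7, s = 1 − 14·(-1) = 15, t = -1 − 14·2 = -29  (check: 362·15 + 187·(-29) = 7)
  q = 1: r = 5, s = -1 − 1·15 = -16, t = 2 − 1·(-29) = 31  (check: 362·(-16) + 187·31 = 5)
  q = 1: r = 2, s = 15 − 1·(-16) = 31, t = -29 − 1·31 = -60  (check: 362·31 + 187·(-60) = 2)
  q = 2: r = 1, s = -16 − 2·31 = -78, t = 31 − 2·(-60) = 151  (check: 362·(-78) + 187·151 = 1)
The row with r = 1 (the gcd) gives the Bezout coefficients s = -78, t = 151.
Result: 362 · (-78) + 187 · (151) = 1.

gcd(362, 187) = 1; s = -78, t = 151 (check: 362·(-78) + 187·151 = 1).


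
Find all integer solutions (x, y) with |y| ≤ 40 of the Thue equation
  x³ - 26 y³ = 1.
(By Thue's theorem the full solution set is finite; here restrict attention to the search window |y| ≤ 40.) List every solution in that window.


The equation is x³ - 26y³ = 1. For fixed y, x³ = 26·y³ + 1, so a solution requires the RHS to be a perfect cube.
Strategy: iterate y from -40 to 40, compute RHS = 26·y³ + 1, and check whether it is a (positive or negative) perfect cube.
Check small values of y:
  y = 0: RHS = 1 = (1)³ ⇒ x = 1 works.
  y = 1: RHS = 27 = (3)³ ⇒ x = 3 works.
  y = -1: RHS = -25 is not a perfect cube.
  y = 2: RHS = 209 is not a perfect cube.
  y = -2: RHS = -207 is not a perfect cube.
  y = 3: RHS = 703 is not a perfect cube.
  y = -3: RHS = -701 is not a perfect cube.
Continuing the search up to |y| = 40 finds no further solutions beyond those listed.
Collected solutions: (1, 0), (3, 1).

Solutions (with |y| ≤ 40): (1, 0), (3, 1).
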